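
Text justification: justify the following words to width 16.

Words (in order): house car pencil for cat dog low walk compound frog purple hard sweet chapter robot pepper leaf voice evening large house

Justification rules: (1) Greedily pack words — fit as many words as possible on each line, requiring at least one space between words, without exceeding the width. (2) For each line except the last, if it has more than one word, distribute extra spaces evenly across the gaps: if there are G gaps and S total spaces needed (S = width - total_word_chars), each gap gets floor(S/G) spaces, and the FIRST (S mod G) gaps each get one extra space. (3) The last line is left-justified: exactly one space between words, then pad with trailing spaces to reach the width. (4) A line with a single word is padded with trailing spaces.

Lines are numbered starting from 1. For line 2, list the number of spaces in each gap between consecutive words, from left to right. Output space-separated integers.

Line 1: ['house', 'car', 'pencil'] (min_width=16, slack=0)
Line 2: ['for', 'cat', 'dog', 'low'] (min_width=15, slack=1)
Line 3: ['walk', 'compound'] (min_width=13, slack=3)
Line 4: ['frog', 'purple', 'hard'] (min_width=16, slack=0)
Line 5: ['sweet', 'chapter'] (min_width=13, slack=3)
Line 6: ['robot', 'pepper'] (min_width=12, slack=4)
Line 7: ['leaf', 'voice'] (min_width=10, slack=6)
Line 8: ['evening', 'large'] (min_width=13, slack=3)
Line 9: ['house'] (min_width=5, slack=11)

Answer: 2 1 1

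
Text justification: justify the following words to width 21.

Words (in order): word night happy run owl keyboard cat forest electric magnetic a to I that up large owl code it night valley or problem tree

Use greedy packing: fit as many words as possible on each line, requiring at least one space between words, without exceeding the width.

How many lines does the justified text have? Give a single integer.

Answer: 7

Derivation:
Line 1: ['word', 'night', 'happy', 'run'] (min_width=20, slack=1)
Line 2: ['owl', 'keyboard', 'cat'] (min_width=16, slack=5)
Line 3: ['forest', 'electric'] (min_width=15, slack=6)
Line 4: ['magnetic', 'a', 'to', 'I', 'that'] (min_width=20, slack=1)
Line 5: ['up', 'large', 'owl', 'code', 'it'] (min_width=20, slack=1)
Line 6: ['night', 'valley', 'or'] (min_width=15, slack=6)
Line 7: ['problem', 'tree'] (min_width=12, slack=9)
Total lines: 7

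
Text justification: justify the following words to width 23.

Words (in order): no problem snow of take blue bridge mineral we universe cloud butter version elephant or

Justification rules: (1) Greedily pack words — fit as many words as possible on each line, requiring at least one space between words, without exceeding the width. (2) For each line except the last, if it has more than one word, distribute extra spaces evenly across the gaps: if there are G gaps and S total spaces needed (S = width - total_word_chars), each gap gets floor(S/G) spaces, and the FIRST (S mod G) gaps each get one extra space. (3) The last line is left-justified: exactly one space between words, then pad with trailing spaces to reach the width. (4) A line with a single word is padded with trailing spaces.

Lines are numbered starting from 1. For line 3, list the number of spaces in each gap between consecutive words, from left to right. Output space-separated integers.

Answer: 2 2

Derivation:
Line 1: ['no', 'problem', 'snow', 'of', 'take'] (min_width=23, slack=0)
Line 2: ['blue', 'bridge', 'mineral', 'we'] (min_width=22, slack=1)
Line 3: ['universe', 'cloud', 'butter'] (min_width=21, slack=2)
Line 4: ['version', 'elephant', 'or'] (min_width=19, slack=4)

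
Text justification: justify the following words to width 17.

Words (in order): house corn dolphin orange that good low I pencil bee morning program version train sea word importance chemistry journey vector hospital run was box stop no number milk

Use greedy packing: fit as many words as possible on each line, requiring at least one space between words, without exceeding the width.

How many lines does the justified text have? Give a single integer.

Line 1: ['house', 'corn'] (min_width=10, slack=7)
Line 2: ['dolphin', 'orange'] (min_width=14, slack=3)
Line 3: ['that', 'good', 'low', 'I'] (min_width=15, slack=2)
Line 4: ['pencil', 'bee'] (min_width=10, slack=7)
Line 5: ['morning', 'program'] (min_width=15, slack=2)
Line 6: ['version', 'train', 'sea'] (min_width=17, slack=0)
Line 7: ['word', 'importance'] (min_width=15, slack=2)
Line 8: ['chemistry', 'journey'] (min_width=17, slack=0)
Line 9: ['vector', 'hospital'] (min_width=15, slack=2)
Line 10: ['run', 'was', 'box', 'stop'] (min_width=16, slack=1)
Line 11: ['no', 'number', 'milk'] (min_width=14, slack=3)
Total lines: 11

Answer: 11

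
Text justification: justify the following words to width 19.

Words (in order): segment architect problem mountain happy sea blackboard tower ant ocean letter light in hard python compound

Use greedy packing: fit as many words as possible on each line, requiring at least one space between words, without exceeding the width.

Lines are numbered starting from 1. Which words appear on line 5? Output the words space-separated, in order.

Line 1: ['segment', 'architect'] (min_width=17, slack=2)
Line 2: ['problem', 'mountain'] (min_width=16, slack=3)
Line 3: ['happy', 'sea'] (min_width=9, slack=10)
Line 4: ['blackboard', 'tower'] (min_width=16, slack=3)
Line 5: ['ant', 'ocean', 'letter'] (min_width=16, slack=3)
Line 6: ['light', 'in', 'hard'] (min_width=13, slack=6)
Line 7: ['python', 'compound'] (min_width=15, slack=4)

Answer: ant ocean letter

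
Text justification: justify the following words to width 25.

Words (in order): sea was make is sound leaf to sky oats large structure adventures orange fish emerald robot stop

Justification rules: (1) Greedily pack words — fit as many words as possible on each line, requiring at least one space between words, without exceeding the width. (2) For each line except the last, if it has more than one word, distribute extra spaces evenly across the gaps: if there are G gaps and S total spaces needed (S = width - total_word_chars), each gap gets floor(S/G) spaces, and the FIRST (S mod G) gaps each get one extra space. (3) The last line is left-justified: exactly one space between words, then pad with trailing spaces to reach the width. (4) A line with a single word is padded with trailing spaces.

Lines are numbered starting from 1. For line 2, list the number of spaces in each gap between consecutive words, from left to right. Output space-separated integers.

Answer: 2 2 2 1

Derivation:
Line 1: ['sea', 'was', 'make', 'is', 'sound'] (min_width=21, slack=4)
Line 2: ['leaf', 'to', 'sky', 'oats', 'large'] (min_width=22, slack=3)
Line 3: ['structure', 'adventures'] (min_width=20, slack=5)
Line 4: ['orange', 'fish', 'emerald', 'robot'] (min_width=25, slack=0)
Line 5: ['stop'] (min_width=4, slack=21)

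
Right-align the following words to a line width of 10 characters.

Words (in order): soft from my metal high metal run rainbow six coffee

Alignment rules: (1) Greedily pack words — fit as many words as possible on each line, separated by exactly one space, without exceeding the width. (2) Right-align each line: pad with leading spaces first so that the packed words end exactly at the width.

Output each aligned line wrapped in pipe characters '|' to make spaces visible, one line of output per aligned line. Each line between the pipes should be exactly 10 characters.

Line 1: ['soft', 'from'] (min_width=9, slack=1)
Line 2: ['my', 'metal'] (min_width=8, slack=2)
Line 3: ['high', 'metal'] (min_width=10, slack=0)
Line 4: ['run'] (min_width=3, slack=7)
Line 5: ['rainbow'] (min_width=7, slack=3)
Line 6: ['six', 'coffee'] (min_width=10, slack=0)

Answer: | soft from|
|  my metal|
|high metal|
|       run|
|   rainbow|
|six coffee|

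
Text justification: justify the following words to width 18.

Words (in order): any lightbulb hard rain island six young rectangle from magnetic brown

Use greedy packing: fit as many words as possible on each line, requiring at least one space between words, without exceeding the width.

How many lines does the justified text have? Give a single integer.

Line 1: ['any', 'lightbulb', 'hard'] (min_width=18, slack=0)
Line 2: ['rain', 'island', 'six'] (min_width=15, slack=3)
Line 3: ['young', 'rectangle'] (min_width=15, slack=3)
Line 4: ['from', 'magnetic'] (min_width=13, slack=5)
Line 5: ['brown'] (min_width=5, slack=13)
Total lines: 5

Answer: 5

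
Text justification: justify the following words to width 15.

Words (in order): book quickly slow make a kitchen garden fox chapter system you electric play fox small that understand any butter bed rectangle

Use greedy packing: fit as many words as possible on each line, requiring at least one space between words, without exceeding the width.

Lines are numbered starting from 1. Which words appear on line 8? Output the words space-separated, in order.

Answer: understand any

Derivation:
Line 1: ['book', 'quickly'] (min_width=12, slack=3)
Line 2: ['slow', 'make', 'a'] (min_width=11, slack=4)
Line 3: ['kitchen', 'garden'] (min_width=14, slack=1)
Line 4: ['fox', 'chapter'] (min_width=11, slack=4)
Line 5: ['system', 'you'] (min_width=10, slack=5)
Line 6: ['electric', 'play'] (min_width=13, slack=2)
Line 7: ['fox', 'small', 'that'] (min_width=14, slack=1)
Line 8: ['understand', 'any'] (min_width=14, slack=1)
Line 9: ['butter', 'bed'] (min_width=10, slack=5)
Line 10: ['rectangle'] (min_width=9, slack=6)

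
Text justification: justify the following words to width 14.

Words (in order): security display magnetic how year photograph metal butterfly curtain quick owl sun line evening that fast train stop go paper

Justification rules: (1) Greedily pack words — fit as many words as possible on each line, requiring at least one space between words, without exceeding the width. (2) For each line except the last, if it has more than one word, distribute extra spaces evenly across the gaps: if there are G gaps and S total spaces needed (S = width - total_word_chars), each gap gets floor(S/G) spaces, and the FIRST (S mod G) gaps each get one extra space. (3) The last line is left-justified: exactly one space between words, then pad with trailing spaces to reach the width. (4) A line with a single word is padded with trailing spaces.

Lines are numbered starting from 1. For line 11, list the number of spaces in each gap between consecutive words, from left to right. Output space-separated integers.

Answer: 5

Derivation:
Line 1: ['security'] (min_width=8, slack=6)
Line 2: ['display'] (min_width=7, slack=7)
Line 3: ['magnetic', 'how'] (min_width=12, slack=2)
Line 4: ['year'] (min_width=4, slack=10)
Line 5: ['photograph'] (min_width=10, slack=4)
Line 6: ['metal'] (min_width=5, slack=9)
Line 7: ['butterfly'] (min_width=9, slack=5)
Line 8: ['curtain', 'quick'] (min_width=13, slack=1)
Line 9: ['owl', 'sun', 'line'] (min_width=12, slack=2)
Line 10: ['evening', 'that'] (min_width=12, slack=2)
Line 11: ['fast', 'train'] (min_width=10, slack=4)
Line 12: ['stop', 'go', 'paper'] (min_width=13, slack=1)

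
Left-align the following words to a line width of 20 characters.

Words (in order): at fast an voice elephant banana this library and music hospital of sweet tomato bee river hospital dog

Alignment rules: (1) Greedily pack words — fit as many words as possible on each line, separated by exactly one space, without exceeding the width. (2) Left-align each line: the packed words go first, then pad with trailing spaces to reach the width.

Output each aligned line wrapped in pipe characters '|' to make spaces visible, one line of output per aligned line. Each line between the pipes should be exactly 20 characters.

Answer: |at fast an voice    |
|elephant banana this|
|library and music   |
|hospital of sweet   |
|tomato bee river    |
|hospital dog        |

Derivation:
Line 1: ['at', 'fast', 'an', 'voice'] (min_width=16, slack=4)
Line 2: ['elephant', 'banana', 'this'] (min_width=20, slack=0)
Line 3: ['library', 'and', 'music'] (min_width=17, slack=3)
Line 4: ['hospital', 'of', 'sweet'] (min_width=17, slack=3)
Line 5: ['tomato', 'bee', 'river'] (min_width=16, slack=4)
Line 6: ['hospital', 'dog'] (min_width=12, slack=8)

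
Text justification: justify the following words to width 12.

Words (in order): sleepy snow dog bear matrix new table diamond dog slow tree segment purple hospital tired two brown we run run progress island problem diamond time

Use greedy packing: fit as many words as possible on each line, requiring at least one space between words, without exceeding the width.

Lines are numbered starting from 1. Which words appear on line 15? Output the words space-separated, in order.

Answer: diamond time

Derivation:
Line 1: ['sleepy', 'snow'] (min_width=11, slack=1)
Line 2: ['dog', 'bear'] (min_width=8, slack=4)
Line 3: ['matrix', 'new'] (min_width=10, slack=2)
Line 4: ['table'] (min_width=5, slack=7)
Line 5: ['diamond', 'dog'] (min_width=11, slack=1)
Line 6: ['slow', 'tree'] (min_width=9, slack=3)
Line 7: ['segment'] (min_width=7, slack=5)
Line 8: ['purple'] (min_width=6, slack=6)
Line 9: ['hospital'] (min_width=8, slack=4)
Line 10: ['tired', 'two'] (min_width=9, slack=3)
Line 11: ['brown', 'we', 'run'] (min_width=12, slack=0)
Line 12: ['run', 'progress'] (min_width=12, slack=0)
Line 13: ['island'] (min_width=6, slack=6)
Line 14: ['problem'] (min_width=7, slack=5)
Line 15: ['diamond', 'time'] (min_width=12, slack=0)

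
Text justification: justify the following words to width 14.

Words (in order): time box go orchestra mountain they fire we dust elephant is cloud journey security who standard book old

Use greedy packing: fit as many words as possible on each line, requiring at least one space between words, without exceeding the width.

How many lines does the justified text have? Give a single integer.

Line 1: ['time', 'box', 'go'] (min_width=11, slack=3)
Line 2: ['orchestra'] (min_width=9, slack=5)
Line 3: ['mountain', 'they'] (min_width=13, slack=1)
Line 4: ['fire', 'we', 'dust'] (min_width=12, slack=2)
Line 5: ['elephant', 'is'] (min_width=11, slack=3)
Line 6: ['cloud', 'journey'] (min_width=13, slack=1)
Line 7: ['security', 'who'] (min_width=12, slack=2)
Line 8: ['standard', 'book'] (min_width=13, slack=1)
Line 9: ['old'] (min_width=3, slack=11)
Total lines: 9

Answer: 9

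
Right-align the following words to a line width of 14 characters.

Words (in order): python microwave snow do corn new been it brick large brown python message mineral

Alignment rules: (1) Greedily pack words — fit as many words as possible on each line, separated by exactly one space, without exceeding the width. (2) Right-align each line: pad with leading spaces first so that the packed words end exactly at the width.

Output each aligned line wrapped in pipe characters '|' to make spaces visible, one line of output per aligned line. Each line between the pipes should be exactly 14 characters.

Line 1: ['python'] (min_width=6, slack=8)
Line 2: ['microwave', 'snow'] (min_width=14, slack=0)
Line 3: ['do', 'corn', 'new'] (min_width=11, slack=3)
Line 4: ['been', 'it', 'brick'] (min_width=13, slack=1)
Line 5: ['large', 'brown'] (min_width=11, slack=3)
Line 6: ['python', 'message'] (min_width=14, slack=0)
Line 7: ['mineral'] (min_width=7, slack=7)

Answer: |        python|
|microwave snow|
|   do corn new|
| been it brick|
|   large brown|
|python message|
|       mineral|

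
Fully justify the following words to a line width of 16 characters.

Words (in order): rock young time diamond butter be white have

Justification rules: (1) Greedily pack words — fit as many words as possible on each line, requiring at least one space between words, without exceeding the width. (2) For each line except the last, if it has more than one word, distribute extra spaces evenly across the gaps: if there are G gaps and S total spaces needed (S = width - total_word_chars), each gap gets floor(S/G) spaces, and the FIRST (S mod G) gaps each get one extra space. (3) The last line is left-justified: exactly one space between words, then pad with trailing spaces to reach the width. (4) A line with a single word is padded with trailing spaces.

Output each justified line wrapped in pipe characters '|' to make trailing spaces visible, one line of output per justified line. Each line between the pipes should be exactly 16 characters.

Answer: |rock  young time|
|diamond   butter|
|be white have   |

Derivation:
Line 1: ['rock', 'young', 'time'] (min_width=15, slack=1)
Line 2: ['diamond', 'butter'] (min_width=14, slack=2)
Line 3: ['be', 'white', 'have'] (min_width=13, slack=3)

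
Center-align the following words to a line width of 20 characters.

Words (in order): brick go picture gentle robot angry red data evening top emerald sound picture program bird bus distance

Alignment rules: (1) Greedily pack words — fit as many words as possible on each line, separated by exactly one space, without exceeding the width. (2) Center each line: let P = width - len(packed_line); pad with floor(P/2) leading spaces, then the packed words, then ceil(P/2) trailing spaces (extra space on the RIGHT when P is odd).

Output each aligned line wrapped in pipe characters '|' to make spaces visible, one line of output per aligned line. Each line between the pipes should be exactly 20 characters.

Line 1: ['brick', 'go', 'picture'] (min_width=16, slack=4)
Line 2: ['gentle', 'robot', 'angry'] (min_width=18, slack=2)
Line 3: ['red', 'data', 'evening', 'top'] (min_width=20, slack=0)
Line 4: ['emerald', 'sound'] (min_width=13, slack=7)
Line 5: ['picture', 'program', 'bird'] (min_width=20, slack=0)
Line 6: ['bus', 'distance'] (min_width=12, slack=8)

Answer: |  brick go picture  |
| gentle robot angry |
|red data evening top|
|   emerald sound    |
|picture program bird|
|    bus distance    |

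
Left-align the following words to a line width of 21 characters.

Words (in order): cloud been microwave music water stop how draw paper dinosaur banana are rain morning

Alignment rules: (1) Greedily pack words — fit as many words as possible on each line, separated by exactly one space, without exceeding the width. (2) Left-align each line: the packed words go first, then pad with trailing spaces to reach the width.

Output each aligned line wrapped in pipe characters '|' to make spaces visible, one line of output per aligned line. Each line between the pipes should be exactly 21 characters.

Answer: |cloud been microwave |
|music water stop how |
|draw paper dinosaur  |
|banana are rain      |
|morning              |

Derivation:
Line 1: ['cloud', 'been', 'microwave'] (min_width=20, slack=1)
Line 2: ['music', 'water', 'stop', 'how'] (min_width=20, slack=1)
Line 3: ['draw', 'paper', 'dinosaur'] (min_width=19, slack=2)
Line 4: ['banana', 'are', 'rain'] (min_width=15, slack=6)
Line 5: ['morning'] (min_width=7, slack=14)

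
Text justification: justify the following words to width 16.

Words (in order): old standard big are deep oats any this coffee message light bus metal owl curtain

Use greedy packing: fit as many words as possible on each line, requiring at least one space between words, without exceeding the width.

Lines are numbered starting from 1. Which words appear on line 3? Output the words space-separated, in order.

Answer: any this coffee

Derivation:
Line 1: ['old', 'standard', 'big'] (min_width=16, slack=0)
Line 2: ['are', 'deep', 'oats'] (min_width=13, slack=3)
Line 3: ['any', 'this', 'coffee'] (min_width=15, slack=1)
Line 4: ['message', 'light'] (min_width=13, slack=3)
Line 5: ['bus', 'metal', 'owl'] (min_width=13, slack=3)
Line 6: ['curtain'] (min_width=7, slack=9)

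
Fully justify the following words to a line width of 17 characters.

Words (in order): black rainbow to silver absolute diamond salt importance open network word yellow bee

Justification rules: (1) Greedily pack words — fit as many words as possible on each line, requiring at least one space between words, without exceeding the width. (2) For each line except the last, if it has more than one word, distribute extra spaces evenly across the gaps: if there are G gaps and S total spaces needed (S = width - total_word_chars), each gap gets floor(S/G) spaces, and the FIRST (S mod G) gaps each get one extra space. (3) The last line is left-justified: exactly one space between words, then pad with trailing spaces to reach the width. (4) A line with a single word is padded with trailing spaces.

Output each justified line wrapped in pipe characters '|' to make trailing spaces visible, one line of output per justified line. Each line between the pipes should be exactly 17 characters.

Line 1: ['black', 'rainbow', 'to'] (min_width=16, slack=1)
Line 2: ['silver', 'absolute'] (min_width=15, slack=2)
Line 3: ['diamond', 'salt'] (min_width=12, slack=5)
Line 4: ['importance', 'open'] (min_width=15, slack=2)
Line 5: ['network', 'word'] (min_width=12, slack=5)
Line 6: ['yellow', 'bee'] (min_width=10, slack=7)

Answer: |black  rainbow to|
|silver   absolute|
|diamond      salt|
|importance   open|
|network      word|
|yellow bee       |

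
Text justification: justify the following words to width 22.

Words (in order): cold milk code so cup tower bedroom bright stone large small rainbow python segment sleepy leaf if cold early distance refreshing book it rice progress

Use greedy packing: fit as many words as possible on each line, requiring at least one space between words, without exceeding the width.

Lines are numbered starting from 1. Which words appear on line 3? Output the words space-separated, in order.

Answer: stone large small

Derivation:
Line 1: ['cold', 'milk', 'code', 'so', 'cup'] (min_width=21, slack=1)
Line 2: ['tower', 'bedroom', 'bright'] (min_width=20, slack=2)
Line 3: ['stone', 'large', 'small'] (min_width=17, slack=5)
Line 4: ['rainbow', 'python', 'segment'] (min_width=22, slack=0)
Line 5: ['sleepy', 'leaf', 'if', 'cold'] (min_width=19, slack=3)
Line 6: ['early', 'distance'] (min_width=14, slack=8)
Line 7: ['refreshing', 'book', 'it'] (min_width=18, slack=4)
Line 8: ['rice', 'progress'] (min_width=13, slack=9)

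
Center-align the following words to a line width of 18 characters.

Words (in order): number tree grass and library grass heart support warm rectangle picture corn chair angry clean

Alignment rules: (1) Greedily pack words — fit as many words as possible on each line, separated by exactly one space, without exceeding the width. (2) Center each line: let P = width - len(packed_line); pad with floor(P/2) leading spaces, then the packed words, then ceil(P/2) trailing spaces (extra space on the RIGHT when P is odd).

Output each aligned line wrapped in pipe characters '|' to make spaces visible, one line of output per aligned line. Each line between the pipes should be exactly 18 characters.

Line 1: ['number', 'tree', 'grass'] (min_width=17, slack=1)
Line 2: ['and', 'library', 'grass'] (min_width=17, slack=1)
Line 3: ['heart', 'support', 'warm'] (min_width=18, slack=0)
Line 4: ['rectangle', 'picture'] (min_width=17, slack=1)
Line 5: ['corn', 'chair', 'angry'] (min_width=16, slack=2)
Line 6: ['clean'] (min_width=5, slack=13)

Answer: |number tree grass |
|and library grass |
|heart support warm|
|rectangle picture |
| corn chair angry |
|      clean       |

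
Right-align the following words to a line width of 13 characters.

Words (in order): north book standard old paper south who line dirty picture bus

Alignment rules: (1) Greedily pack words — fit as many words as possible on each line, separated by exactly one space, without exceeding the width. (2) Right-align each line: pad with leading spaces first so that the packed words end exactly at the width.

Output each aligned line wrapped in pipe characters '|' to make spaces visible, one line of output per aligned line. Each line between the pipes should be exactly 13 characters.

Line 1: ['north', 'book'] (min_width=10, slack=3)
Line 2: ['standard', 'old'] (min_width=12, slack=1)
Line 3: ['paper', 'south'] (min_width=11, slack=2)
Line 4: ['who', 'line'] (min_width=8, slack=5)
Line 5: ['dirty', 'picture'] (min_width=13, slack=0)
Line 6: ['bus'] (min_width=3, slack=10)

Answer: |   north book|
| standard old|
|  paper south|
|     who line|
|dirty picture|
|          bus|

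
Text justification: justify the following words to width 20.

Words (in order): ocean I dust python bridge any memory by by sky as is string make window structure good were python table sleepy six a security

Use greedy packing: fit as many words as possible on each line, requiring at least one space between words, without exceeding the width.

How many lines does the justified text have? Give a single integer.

Line 1: ['ocean', 'I', 'dust', 'python'] (min_width=19, slack=1)
Line 2: ['bridge', 'any', 'memory', 'by'] (min_width=20, slack=0)
Line 3: ['by', 'sky', 'as', 'is', 'string'] (min_width=19, slack=1)
Line 4: ['make', 'window'] (min_width=11, slack=9)
Line 5: ['structure', 'good', 'were'] (min_width=19, slack=1)
Line 6: ['python', 'table', 'sleepy'] (min_width=19, slack=1)
Line 7: ['six', 'a', 'security'] (min_width=14, slack=6)
Total lines: 7

Answer: 7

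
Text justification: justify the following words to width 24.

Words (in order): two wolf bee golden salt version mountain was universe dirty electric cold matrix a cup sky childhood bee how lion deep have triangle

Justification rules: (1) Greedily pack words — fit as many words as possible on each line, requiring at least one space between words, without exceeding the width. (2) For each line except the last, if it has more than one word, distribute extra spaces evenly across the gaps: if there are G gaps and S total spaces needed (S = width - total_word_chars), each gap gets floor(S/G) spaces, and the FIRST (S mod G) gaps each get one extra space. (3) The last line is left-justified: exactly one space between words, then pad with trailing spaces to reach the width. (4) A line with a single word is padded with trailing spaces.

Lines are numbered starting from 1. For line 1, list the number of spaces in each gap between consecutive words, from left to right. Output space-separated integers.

Line 1: ['two', 'wolf', 'bee', 'golden', 'salt'] (min_width=24, slack=0)
Line 2: ['version', 'mountain', 'was'] (min_width=20, slack=4)
Line 3: ['universe', 'dirty', 'electric'] (min_width=23, slack=1)
Line 4: ['cold', 'matrix', 'a', 'cup', 'sky'] (min_width=21, slack=3)
Line 5: ['childhood', 'bee', 'how', 'lion'] (min_width=22, slack=2)
Line 6: ['deep', 'have', 'triangle'] (min_width=18, slack=6)

Answer: 1 1 1 1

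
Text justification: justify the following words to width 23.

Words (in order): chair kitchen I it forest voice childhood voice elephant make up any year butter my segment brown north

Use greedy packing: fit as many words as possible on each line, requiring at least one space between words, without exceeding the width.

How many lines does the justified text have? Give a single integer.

Line 1: ['chair', 'kitchen', 'I', 'it'] (min_width=18, slack=5)
Line 2: ['forest', 'voice', 'childhood'] (min_width=22, slack=1)
Line 3: ['voice', 'elephant', 'make', 'up'] (min_width=22, slack=1)
Line 4: ['any', 'year', 'butter', 'my'] (min_width=18, slack=5)
Line 5: ['segment', 'brown', 'north'] (min_width=19, slack=4)
Total lines: 5

Answer: 5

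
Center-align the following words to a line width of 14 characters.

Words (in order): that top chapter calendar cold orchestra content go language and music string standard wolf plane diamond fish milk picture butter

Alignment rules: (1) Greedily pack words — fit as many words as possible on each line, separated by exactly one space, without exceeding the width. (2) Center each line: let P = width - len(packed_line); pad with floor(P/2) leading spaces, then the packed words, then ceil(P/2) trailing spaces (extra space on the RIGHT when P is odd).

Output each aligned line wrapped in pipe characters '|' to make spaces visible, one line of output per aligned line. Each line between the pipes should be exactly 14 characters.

Answer: |   that top   |
|   chapter    |
|calendar cold |
|  orchestra   |
|  content go  |
| language and |
| music string |
|standard wolf |
|plane diamond |
|  fish milk   |
|picture butter|

Derivation:
Line 1: ['that', 'top'] (min_width=8, slack=6)
Line 2: ['chapter'] (min_width=7, slack=7)
Line 3: ['calendar', 'cold'] (min_width=13, slack=1)
Line 4: ['orchestra'] (min_width=9, slack=5)
Line 5: ['content', 'go'] (min_width=10, slack=4)
Line 6: ['language', 'and'] (min_width=12, slack=2)
Line 7: ['music', 'string'] (min_width=12, slack=2)
Line 8: ['standard', 'wolf'] (min_width=13, slack=1)
Line 9: ['plane', 'diamond'] (min_width=13, slack=1)
Line 10: ['fish', 'milk'] (min_width=9, slack=5)
Line 11: ['picture', 'butter'] (min_width=14, slack=0)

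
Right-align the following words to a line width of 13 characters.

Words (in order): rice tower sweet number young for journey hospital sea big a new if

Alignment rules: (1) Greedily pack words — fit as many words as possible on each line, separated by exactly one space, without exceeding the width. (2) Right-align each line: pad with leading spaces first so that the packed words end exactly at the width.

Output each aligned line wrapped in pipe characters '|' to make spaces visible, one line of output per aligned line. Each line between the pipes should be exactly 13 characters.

Answer: |   rice tower|
| sweet number|
|    young for|
|      journey|
| hospital sea|
| big a new if|

Derivation:
Line 1: ['rice', 'tower'] (min_width=10, slack=3)
Line 2: ['sweet', 'number'] (min_width=12, slack=1)
Line 3: ['young', 'for'] (min_width=9, slack=4)
Line 4: ['journey'] (min_width=7, slack=6)
Line 5: ['hospital', 'sea'] (min_width=12, slack=1)
Line 6: ['big', 'a', 'new', 'if'] (min_width=12, slack=1)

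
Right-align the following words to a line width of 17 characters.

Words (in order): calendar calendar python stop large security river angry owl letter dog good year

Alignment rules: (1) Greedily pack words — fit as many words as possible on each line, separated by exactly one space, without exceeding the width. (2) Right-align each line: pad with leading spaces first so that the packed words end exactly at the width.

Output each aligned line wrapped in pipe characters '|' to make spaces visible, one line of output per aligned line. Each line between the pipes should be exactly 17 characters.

Line 1: ['calendar', 'calendar'] (min_width=17, slack=0)
Line 2: ['python', 'stop', 'large'] (min_width=17, slack=0)
Line 3: ['security', 'river'] (min_width=14, slack=3)
Line 4: ['angry', 'owl', 'letter'] (min_width=16, slack=1)
Line 5: ['dog', 'good', 'year'] (min_width=13, slack=4)

Answer: |calendar calendar|
|python stop large|
|   security river|
| angry owl letter|
|    dog good year|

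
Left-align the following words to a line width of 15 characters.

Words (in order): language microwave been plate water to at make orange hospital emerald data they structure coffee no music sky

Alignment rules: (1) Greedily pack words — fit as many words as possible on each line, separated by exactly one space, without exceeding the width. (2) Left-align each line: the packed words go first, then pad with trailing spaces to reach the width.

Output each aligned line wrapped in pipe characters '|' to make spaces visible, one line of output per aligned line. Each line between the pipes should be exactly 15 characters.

Line 1: ['language'] (min_width=8, slack=7)
Line 2: ['microwave', 'been'] (min_width=14, slack=1)
Line 3: ['plate', 'water', 'to'] (min_width=14, slack=1)
Line 4: ['at', 'make', 'orange'] (min_width=14, slack=1)
Line 5: ['hospital'] (min_width=8, slack=7)
Line 6: ['emerald', 'data'] (min_width=12, slack=3)
Line 7: ['they', 'structure'] (min_width=14, slack=1)
Line 8: ['coffee', 'no', 'music'] (min_width=15, slack=0)
Line 9: ['sky'] (min_width=3, slack=12)

Answer: |language       |
|microwave been |
|plate water to |
|at make orange |
|hospital       |
|emerald data   |
|they structure |
|coffee no music|
|sky            |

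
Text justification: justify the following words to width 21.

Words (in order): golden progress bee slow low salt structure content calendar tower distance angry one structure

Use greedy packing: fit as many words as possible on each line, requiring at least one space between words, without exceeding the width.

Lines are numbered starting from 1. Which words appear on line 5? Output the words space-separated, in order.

Answer: distance angry one

Derivation:
Line 1: ['golden', 'progress', 'bee'] (min_width=19, slack=2)
Line 2: ['slow', 'low', 'salt'] (min_width=13, slack=8)
Line 3: ['structure', 'content'] (min_width=17, slack=4)
Line 4: ['calendar', 'tower'] (min_width=14, slack=7)
Line 5: ['distance', 'angry', 'one'] (min_width=18, slack=3)
Line 6: ['structure'] (min_width=9, slack=12)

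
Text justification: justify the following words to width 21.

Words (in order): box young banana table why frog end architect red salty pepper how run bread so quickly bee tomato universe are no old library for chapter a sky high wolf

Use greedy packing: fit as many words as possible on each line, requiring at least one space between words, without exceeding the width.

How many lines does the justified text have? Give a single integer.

Line 1: ['box', 'young', 'banana'] (min_width=16, slack=5)
Line 2: ['table', 'why', 'frog', 'end'] (min_width=18, slack=3)
Line 3: ['architect', 'red', 'salty'] (min_width=19, slack=2)
Line 4: ['pepper', 'how', 'run', 'bread'] (min_width=20, slack=1)
Line 5: ['so', 'quickly', 'bee', 'tomato'] (min_width=21, slack=0)
Line 6: ['universe', 'are', 'no', 'old'] (min_width=19, slack=2)
Line 7: ['library', 'for', 'chapter', 'a'] (min_width=21, slack=0)
Line 8: ['sky', 'high', 'wolf'] (min_width=13, slack=8)
Total lines: 8

Answer: 8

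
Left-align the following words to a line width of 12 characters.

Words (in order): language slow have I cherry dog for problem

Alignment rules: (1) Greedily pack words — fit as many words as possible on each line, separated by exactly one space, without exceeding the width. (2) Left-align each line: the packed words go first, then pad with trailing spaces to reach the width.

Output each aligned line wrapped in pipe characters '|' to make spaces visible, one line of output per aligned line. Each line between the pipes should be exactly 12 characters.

Line 1: ['language'] (min_width=8, slack=4)
Line 2: ['slow', 'have', 'I'] (min_width=11, slack=1)
Line 3: ['cherry', 'dog'] (min_width=10, slack=2)
Line 4: ['for', 'problem'] (min_width=11, slack=1)

Answer: |language    |
|slow have I |
|cherry dog  |
|for problem |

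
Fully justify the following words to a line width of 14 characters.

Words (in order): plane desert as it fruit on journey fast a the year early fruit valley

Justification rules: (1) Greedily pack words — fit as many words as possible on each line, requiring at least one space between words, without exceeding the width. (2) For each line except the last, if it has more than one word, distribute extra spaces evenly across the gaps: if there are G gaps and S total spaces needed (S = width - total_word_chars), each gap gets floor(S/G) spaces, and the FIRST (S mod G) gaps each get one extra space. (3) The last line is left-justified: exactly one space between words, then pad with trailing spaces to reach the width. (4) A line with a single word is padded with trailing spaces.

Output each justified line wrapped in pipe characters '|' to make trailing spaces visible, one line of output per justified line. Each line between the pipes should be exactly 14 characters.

Answer: |plane   desert|
|as it fruit on|
|journey fast a|
|the year early|
|fruit valley  |

Derivation:
Line 1: ['plane', 'desert'] (min_width=12, slack=2)
Line 2: ['as', 'it', 'fruit', 'on'] (min_width=14, slack=0)
Line 3: ['journey', 'fast', 'a'] (min_width=14, slack=0)
Line 4: ['the', 'year', 'early'] (min_width=14, slack=0)
Line 5: ['fruit', 'valley'] (min_width=12, slack=2)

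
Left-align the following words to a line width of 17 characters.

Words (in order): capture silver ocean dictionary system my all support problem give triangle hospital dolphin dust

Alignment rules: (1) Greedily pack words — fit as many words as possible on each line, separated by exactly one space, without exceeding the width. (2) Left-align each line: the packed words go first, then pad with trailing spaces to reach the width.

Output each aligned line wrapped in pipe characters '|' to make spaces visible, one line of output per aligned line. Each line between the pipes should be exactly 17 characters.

Answer: |capture silver   |
|ocean dictionary |
|system my all    |
|support problem  |
|give triangle    |
|hospital dolphin |
|dust             |

Derivation:
Line 1: ['capture', 'silver'] (min_width=14, slack=3)
Line 2: ['ocean', 'dictionary'] (min_width=16, slack=1)
Line 3: ['system', 'my', 'all'] (min_width=13, slack=4)
Line 4: ['support', 'problem'] (min_width=15, slack=2)
Line 5: ['give', 'triangle'] (min_width=13, slack=4)
Line 6: ['hospital', 'dolphin'] (min_width=16, slack=1)
Line 7: ['dust'] (min_width=4, slack=13)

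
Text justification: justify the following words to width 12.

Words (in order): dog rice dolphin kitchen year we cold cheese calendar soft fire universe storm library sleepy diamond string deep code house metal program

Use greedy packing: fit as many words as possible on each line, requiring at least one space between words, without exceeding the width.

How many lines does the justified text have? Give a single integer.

Line 1: ['dog', 'rice'] (min_width=8, slack=4)
Line 2: ['dolphin'] (min_width=7, slack=5)
Line 3: ['kitchen', 'year'] (min_width=12, slack=0)
Line 4: ['we', 'cold'] (min_width=7, slack=5)
Line 5: ['cheese'] (min_width=6, slack=6)
Line 6: ['calendar'] (min_width=8, slack=4)
Line 7: ['soft', 'fire'] (min_width=9, slack=3)
Line 8: ['universe'] (min_width=8, slack=4)
Line 9: ['storm'] (min_width=5, slack=7)
Line 10: ['library'] (min_width=7, slack=5)
Line 11: ['sleepy'] (min_width=6, slack=6)
Line 12: ['diamond'] (min_width=7, slack=5)
Line 13: ['string', 'deep'] (min_width=11, slack=1)
Line 14: ['code', 'house'] (min_width=10, slack=2)
Line 15: ['metal'] (min_width=5, slack=7)
Line 16: ['program'] (min_width=7, slack=5)
Total lines: 16

Answer: 16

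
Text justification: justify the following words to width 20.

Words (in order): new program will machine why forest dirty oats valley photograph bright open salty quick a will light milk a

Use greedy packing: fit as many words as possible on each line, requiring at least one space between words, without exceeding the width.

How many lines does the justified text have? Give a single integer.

Answer: 6

Derivation:
Line 1: ['new', 'program', 'will'] (min_width=16, slack=4)
Line 2: ['machine', 'why', 'forest'] (min_width=18, slack=2)
Line 3: ['dirty', 'oats', 'valley'] (min_width=17, slack=3)
Line 4: ['photograph', 'bright'] (min_width=17, slack=3)
Line 5: ['open', 'salty', 'quick', 'a'] (min_width=18, slack=2)
Line 6: ['will', 'light', 'milk', 'a'] (min_width=17, slack=3)
Total lines: 6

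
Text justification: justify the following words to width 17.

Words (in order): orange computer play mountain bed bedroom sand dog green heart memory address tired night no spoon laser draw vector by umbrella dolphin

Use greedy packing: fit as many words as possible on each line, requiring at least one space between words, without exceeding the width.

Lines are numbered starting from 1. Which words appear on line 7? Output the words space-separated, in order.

Answer: spoon laser draw

Derivation:
Line 1: ['orange', 'computer'] (min_width=15, slack=2)
Line 2: ['play', 'mountain', 'bed'] (min_width=17, slack=0)
Line 3: ['bedroom', 'sand', 'dog'] (min_width=16, slack=1)
Line 4: ['green', 'heart'] (min_width=11, slack=6)
Line 5: ['memory', 'address'] (min_width=14, slack=3)
Line 6: ['tired', 'night', 'no'] (min_width=14, slack=3)
Line 7: ['spoon', 'laser', 'draw'] (min_width=16, slack=1)
Line 8: ['vector', 'by'] (min_width=9, slack=8)
Line 9: ['umbrella', 'dolphin'] (min_width=16, slack=1)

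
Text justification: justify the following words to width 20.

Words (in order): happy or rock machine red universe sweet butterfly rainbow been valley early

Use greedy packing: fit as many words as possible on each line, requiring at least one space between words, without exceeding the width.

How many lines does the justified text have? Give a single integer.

Answer: 5

Derivation:
Line 1: ['happy', 'or', 'rock'] (min_width=13, slack=7)
Line 2: ['machine', 'red', 'universe'] (min_width=20, slack=0)
Line 3: ['sweet', 'butterfly'] (min_width=15, slack=5)
Line 4: ['rainbow', 'been', 'valley'] (min_width=19, slack=1)
Line 5: ['early'] (min_width=5, slack=15)
Total lines: 5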